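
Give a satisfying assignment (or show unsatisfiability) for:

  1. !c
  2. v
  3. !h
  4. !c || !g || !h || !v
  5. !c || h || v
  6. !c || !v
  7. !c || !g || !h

v: True, c: False, g: True, h: False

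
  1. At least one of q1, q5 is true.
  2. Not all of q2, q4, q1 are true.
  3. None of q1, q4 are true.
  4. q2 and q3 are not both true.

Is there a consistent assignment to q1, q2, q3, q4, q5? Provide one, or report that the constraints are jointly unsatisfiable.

q1 = False, q2 = False, q3 = True, q4 = False, q5 = True

  (1) {q1, q5}: 1 true — at least one ✓
  (2) {q2, q4, q1}: 0/3 true — not all ✓
  (3) {q1, q4}: 0 true — none ✓
  (4) q2=F, q3=T — not both ✓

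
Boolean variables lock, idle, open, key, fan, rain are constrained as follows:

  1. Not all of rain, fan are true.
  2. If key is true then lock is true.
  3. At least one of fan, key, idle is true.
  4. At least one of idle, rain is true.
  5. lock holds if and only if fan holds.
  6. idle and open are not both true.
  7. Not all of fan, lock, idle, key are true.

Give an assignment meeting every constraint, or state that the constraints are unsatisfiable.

lock=F, idle=T, open=F, key=F, fan=F, rain=F

  (1) {rain, fan}: 0/2 true — not all ✓
  (2) key=F ⇒ lock: vacuous ✓
  (3) {fan, key, idle}: 1 true — at least one ✓
  (4) {idle, rain}: 1 true — at least one ✓
  (5) lock=F, fan=F — same ✓
  (6) idle=T, open=F — not both ✓
  (7) {fan, lock, idle, key}: 1/4 true — not all ✓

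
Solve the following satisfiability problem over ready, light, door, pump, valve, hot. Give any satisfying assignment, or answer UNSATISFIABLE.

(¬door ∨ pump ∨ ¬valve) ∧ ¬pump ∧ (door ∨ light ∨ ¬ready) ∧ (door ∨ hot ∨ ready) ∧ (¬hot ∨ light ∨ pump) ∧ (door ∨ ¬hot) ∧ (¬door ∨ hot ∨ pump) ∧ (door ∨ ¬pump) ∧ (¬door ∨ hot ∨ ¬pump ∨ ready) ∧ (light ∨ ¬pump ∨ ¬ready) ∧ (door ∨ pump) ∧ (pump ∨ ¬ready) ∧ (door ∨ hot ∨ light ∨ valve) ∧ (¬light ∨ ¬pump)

Unit clause (¬pump) forces pump = False.
In (door ∨ pump) only door is left, so door = True.
In (pump ∨ ¬ready) only ¬ready is left, so ready = False.
In (¬door ∨ pump ∨ ¬valve) only ¬valve is left, so valve = False.
In (¬door ∨ hot ∨ pump) only hot is left, so hot = True.
In (¬hot ∨ light ∨ pump) only light is left, so light = True.
All clauses satisfied.

ready=F; light=T; door=T; pump=F; valve=F; hot=T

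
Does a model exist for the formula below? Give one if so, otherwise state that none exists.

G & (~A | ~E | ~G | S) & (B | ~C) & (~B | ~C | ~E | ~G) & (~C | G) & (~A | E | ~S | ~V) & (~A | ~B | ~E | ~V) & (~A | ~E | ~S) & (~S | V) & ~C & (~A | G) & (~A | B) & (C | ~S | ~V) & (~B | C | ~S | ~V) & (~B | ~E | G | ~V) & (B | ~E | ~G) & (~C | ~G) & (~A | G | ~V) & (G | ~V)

V = True, A = True, S = False, E = False, G = True, B = True, C = False

Unit clause (G) forces G = True.
Unit clause (~C) forces C = False.
Set V = True.
  then (C | ~S | ~V) forces S = False.
Set A = True.
  then (~A | ~E | ~G | S) forces E = False.
  then (~A | B) forces B = True.
All clauses satisfied.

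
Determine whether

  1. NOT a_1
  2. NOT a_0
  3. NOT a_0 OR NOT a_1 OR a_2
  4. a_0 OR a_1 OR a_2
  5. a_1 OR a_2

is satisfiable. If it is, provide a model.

Unit clause (NOT a_1) forces a_1 = False.
Unit clause (NOT a_0) forces a_0 = False.
In (a_0 OR a_1 OR a_2) only a_2 is left, so a_2 = True.
All clauses satisfied.

a_0 = False, a_1 = False, a_2 = True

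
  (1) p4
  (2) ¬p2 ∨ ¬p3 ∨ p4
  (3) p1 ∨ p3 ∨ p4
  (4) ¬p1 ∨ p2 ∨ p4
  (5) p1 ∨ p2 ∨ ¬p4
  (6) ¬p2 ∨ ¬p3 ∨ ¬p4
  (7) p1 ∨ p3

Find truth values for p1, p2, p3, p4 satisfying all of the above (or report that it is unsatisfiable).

p1 = True; p2 = False; p3 = False; p4 = True

Unit clause (p4) forces p4 = True.
Try p1 = False:
  (p1 ∨ p2 ∨ ¬p4) forces p2 = True.
  (¬p2 ∨ ¬p3 ∨ ¬p4) forces p3 = False.
  clause (p1 ∨ p3) is falsified — backtrack.
So p1 = True.
Set p2 = False.
Set p3 = False.
Check each clause:
  (p4): p4 holds.
  (¬p2 ∨ ¬p3 ∨ p4): ¬p2 holds.
  (p1 ∨ p3 ∨ p4): p1 holds.
  (¬p1 ∨ p2 ∨ p4): p4 holds.
  (p1 ∨ p2 ∨ ¬p4): p1 holds.
  (¬p2 ∨ ¬p3 ∨ ¬p4): ¬p2 holds.
  (p1 ∨ p3): p1 holds.
All clauses satisfied.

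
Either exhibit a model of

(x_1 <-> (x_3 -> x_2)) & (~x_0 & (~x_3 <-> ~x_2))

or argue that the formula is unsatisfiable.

x_0 = False, x_1 = True, x_2 = True, x_3 = True

  x_1 <-> (x_3 -> x_2) = True
    x_3 -> x_2 = True
  ~x_0 & (~x_3 <-> ~x_2) = True
    ~x_0 = True
    ~x_3 <-> ~x_2 = True
      ~x_3 = False
      ~x_2 = False
Both conjuncts True, so the formula holds.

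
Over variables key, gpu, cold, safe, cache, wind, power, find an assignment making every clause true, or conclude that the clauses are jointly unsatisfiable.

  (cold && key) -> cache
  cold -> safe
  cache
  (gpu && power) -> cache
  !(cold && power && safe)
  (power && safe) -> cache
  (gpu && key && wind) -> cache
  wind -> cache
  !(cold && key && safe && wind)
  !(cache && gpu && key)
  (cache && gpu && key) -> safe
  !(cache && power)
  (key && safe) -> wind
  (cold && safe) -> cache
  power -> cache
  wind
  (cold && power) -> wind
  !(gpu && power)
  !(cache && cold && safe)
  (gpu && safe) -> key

key: False; gpu: True; cold: False; safe: False; cache: True; wind: True; power: False

Unit clause (wind) forces wind = True.
In (cache || !wind) only cache is left, so cache = True.
In (!cache || !power) only !power is left, so power = False.
Set key = False.
Set gpu = True.
  then (!gpu || key || !safe) forces safe = False.
  then (!cold || safe) forces cold = False.
All clauses satisfied.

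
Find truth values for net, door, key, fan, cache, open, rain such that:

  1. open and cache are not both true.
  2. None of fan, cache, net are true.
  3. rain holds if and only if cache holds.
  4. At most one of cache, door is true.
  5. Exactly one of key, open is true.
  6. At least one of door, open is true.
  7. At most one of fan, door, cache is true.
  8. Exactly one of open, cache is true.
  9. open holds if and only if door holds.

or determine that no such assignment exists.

net = False; door = True; key = False; fan = False; cache = False; open = True; rain = False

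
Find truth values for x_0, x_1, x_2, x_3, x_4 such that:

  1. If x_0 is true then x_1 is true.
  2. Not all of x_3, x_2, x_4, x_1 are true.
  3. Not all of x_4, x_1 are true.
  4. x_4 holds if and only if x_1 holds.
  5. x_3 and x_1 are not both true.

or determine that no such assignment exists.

x_0: False; x_1: False; x_2: False; x_3: False; x_4: False

  (1) x_0=F ⇒ x_1: vacuous ✓
  (2) {x_3, x_2, x_4, x_1}: 0/4 true — not all ✓
  (3) {x_4, x_1}: 0/2 true — not all ✓
  (4) x_4=F, x_1=F — same ✓
  (5) x_3=F, x_1=F — not both ✓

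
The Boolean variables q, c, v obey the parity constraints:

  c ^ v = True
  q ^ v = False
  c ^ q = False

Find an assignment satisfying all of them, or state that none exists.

Adding constraints 1, 2, 3 mod 2: every variable appears an even number of times on the left, so the left side is 0.
But the right sides sum to 1 (mod 2). 0 ≠ 1 — the system is inconsistent.

No satisfying assignment exists.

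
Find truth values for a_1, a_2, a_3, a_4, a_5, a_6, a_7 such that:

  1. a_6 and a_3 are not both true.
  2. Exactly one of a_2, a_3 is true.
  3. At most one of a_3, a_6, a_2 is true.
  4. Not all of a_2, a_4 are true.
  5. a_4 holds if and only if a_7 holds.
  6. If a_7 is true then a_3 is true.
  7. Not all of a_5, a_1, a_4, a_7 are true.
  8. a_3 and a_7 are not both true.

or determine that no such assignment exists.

a_1 = True, a_2 = False, a_3 = True, a_4 = False, a_5 = True, a_6 = False, a_7 = False

  (1) a_6=F, a_3=T — not both ✓
  (2) {a_2, a_3}: 1 true — exactly one ✓
  (3) {a_3, a_6, a_2}: 1 true — at most one ✓
  (4) {a_2, a_4}: 0/2 true — not all ✓
  (5) a_4=F, a_7=F — same ✓
  (6) a_7=F ⇒ a_3: vacuous ✓
  (7) {a_5, a_1, a_4, a_7}: 2/4 true — not all ✓
  (8) a_3=T, a_7=F — not both ✓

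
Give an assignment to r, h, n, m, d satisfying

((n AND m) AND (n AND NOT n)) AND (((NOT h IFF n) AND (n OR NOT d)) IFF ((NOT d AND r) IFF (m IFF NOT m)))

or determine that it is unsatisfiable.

Case n = True: the conjunct NOT n is False.
Case n = False: the conjunct n is False.
Both cases fail — unsatisfiable.

UNSATISFIABLE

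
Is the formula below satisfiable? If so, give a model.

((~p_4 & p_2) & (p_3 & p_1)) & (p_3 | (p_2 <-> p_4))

p_1: True, p_2: True, p_3: True, p_4: False

  (~p_4 & p_2) & (p_3 & p_1) = True
    ~p_4 & p_2 = True
      ~p_4 = True
    p_3 & p_1 = True
  p_3 | (p_2 <-> p_4) = True
    p_2 <-> p_4 = False
Both conjuncts True, so the formula holds.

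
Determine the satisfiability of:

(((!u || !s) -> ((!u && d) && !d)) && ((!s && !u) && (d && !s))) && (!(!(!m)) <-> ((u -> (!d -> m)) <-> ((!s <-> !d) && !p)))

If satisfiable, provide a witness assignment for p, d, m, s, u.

Unsatisfiable — no assignment works.

Case d = True: the formula simplifies to (!((!u || !s)) && ((!s && !u) && !s)) && (!(!(!m)) <-> (s && !p)).
  s = True: the conjunct !s is False.
  s = False: the conjunct !((!u || !s)) becomes !((!u || True)) = False.
Case d = False: the conjunct d is False.
Both cases fail — unsatisfiable.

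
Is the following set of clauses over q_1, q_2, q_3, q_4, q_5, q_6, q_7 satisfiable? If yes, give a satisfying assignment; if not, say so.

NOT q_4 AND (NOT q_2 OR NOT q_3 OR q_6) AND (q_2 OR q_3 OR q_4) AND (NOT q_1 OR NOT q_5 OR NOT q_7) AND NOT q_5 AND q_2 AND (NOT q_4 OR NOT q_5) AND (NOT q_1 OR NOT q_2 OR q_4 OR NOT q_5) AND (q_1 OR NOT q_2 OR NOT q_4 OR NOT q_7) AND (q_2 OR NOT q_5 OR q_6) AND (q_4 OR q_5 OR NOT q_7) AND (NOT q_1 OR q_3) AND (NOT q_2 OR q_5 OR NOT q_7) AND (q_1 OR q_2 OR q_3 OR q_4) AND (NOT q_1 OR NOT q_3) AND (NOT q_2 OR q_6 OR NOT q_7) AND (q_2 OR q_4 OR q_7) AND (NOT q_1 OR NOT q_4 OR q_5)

Unit clause (NOT q_4) forces q_4 = False.
Unit clause (NOT q_5) forces q_5 = False.
Unit clause (q_2) forces q_2 = True.
In (q_4 OR q_5 OR NOT q_7) only NOT q_7 is left, so q_7 = False.
Set q_1 = False.
Set q_3 = False.
Set q_6 = True.
All clauses satisfied.

q_1 = False, q_2 = True, q_3 = False, q_4 = False, q_5 = False, q_6 = True, q_7 = False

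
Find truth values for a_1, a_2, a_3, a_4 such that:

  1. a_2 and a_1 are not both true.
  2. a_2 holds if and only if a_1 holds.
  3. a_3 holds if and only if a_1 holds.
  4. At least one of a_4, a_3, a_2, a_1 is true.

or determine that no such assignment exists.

a_1 = False, a_2 = False, a_3 = False, a_4 = True

  (1) a_2=F, a_1=F — not both ✓
  (2) a_2=F, a_1=F — same ✓
  (3) a_3=F, a_1=F — same ✓
  (4) {a_4, a_3, a_2, a_1}: 1 true — at least one ✓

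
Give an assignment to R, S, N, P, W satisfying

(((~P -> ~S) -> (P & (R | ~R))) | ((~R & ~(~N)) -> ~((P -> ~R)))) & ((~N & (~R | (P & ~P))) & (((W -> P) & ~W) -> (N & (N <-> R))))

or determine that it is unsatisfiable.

R: False, S: False, N: False, P: True, W: True

  ((~P -> ~S) -> (P & (R | ~R))) | ((~R & ~(~N)) -> ~((P -> ~R))) = True
    (~P -> ~S) -> (P & (R | ~R)) = True
      ~P -> ~S = True
        ~P = False
        ~S = True
      P & (R | ~R) = True
        R | ~R = True
          ~R = True
    (~R & ~(~N)) -> ~((P -> ~R)) = True
      ~R & ~(~N) = False
        ~R = True
        ~(~N) = False
          ~N = True
      ~((P -> ~R)) = False
        P -> ~R = True
          ~R = True
  (~N & (~R | (P & ~P))) & (((W -> P) & ~W) -> (N & (N <-> R))) = True
    ~N & (~R | (P & ~P)) = True
      ~N = True
      ~R | (P & ~P) = True
        ~R = True
        P & ~P = False
          ~P = False
    ((W -> P) & ~W) -> (N & (N <-> R)) = True
      (W -> P) & ~W = False
        W -> P = True
        ~W = False
      N & (N <-> R) = False
        N <-> R = True
Both conjuncts True, so the formula holds.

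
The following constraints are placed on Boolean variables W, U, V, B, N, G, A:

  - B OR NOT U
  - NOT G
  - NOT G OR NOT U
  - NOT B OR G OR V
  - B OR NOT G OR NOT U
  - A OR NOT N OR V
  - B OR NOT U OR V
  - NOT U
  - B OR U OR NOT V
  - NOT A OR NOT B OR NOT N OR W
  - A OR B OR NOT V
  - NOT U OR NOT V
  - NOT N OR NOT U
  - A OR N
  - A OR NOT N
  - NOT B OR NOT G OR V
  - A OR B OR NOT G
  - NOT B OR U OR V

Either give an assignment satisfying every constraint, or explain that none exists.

Unit clause (NOT G) forces G = False.
Unit clause (NOT U) forces U = False.
Set W = False.
Set V = False.
  then (NOT B OR G OR V) forces B = False.
Set N = True.
  then (A OR NOT N OR V) forces A = True.
All clauses satisfied.

W: False, U: False, V: False, B: False, N: True, G: False, A: True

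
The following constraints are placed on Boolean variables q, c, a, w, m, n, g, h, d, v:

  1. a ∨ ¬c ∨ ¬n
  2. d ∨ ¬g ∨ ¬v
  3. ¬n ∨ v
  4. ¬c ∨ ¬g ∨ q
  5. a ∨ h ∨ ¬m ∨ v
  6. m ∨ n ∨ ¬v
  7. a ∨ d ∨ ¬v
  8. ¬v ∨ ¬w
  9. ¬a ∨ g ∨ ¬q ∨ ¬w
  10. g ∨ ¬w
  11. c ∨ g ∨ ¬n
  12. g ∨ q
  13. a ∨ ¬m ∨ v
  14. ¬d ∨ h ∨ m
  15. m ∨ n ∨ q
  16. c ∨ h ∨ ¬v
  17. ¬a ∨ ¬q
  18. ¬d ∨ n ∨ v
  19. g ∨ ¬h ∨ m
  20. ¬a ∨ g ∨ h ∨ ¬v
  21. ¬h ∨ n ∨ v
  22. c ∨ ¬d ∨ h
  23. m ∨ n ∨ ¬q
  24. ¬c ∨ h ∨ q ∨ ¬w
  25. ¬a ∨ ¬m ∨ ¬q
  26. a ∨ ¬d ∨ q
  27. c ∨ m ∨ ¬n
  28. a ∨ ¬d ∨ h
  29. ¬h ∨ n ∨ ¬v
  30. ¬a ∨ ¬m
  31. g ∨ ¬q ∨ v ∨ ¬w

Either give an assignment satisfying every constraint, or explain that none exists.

Set q = True.
  then (¬a ∨ ¬q) forces a = False.
Set c = False.
Try w = True:
  (¬v ∨ ¬w) forces v = False.
  (¬n ∨ v) forces n = False.
  (g ∨ ¬w) forces g = True.
  (a ∨ ¬m ∨ v) forces m = False.
  clause (m ∨ n ∨ ¬q) is falsified — backtrack.
So w = False.
Set m = True.
  then (a ∨ ¬m ∨ v) forces v = True.
  then (c ∨ h ∨ ¬v) forces h = True.
  then (¬h ∨ n ∨ ¬v) forces n = True.
  then (a ∨ d ∨ ¬v) forces d = True.
  then (c ∨ g ∨ ¬n) forces g = True.
All clauses satisfied.

q = True, c = False, a = False, w = False, m = True, n = True, g = True, h = True, d = True, v = True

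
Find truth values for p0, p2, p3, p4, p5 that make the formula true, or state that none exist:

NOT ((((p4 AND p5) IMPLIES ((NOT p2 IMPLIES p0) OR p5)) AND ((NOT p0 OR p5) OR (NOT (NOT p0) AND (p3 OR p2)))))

p0: True; p2: False; p3: False; p4: True; p5: False

  NOT ((((p4 AND p5) IMPLIES ((NOT p2 IMPLIES p0) OR p5)) AND ((NOT p0 OR p5) OR (NOT (NOT p0) AND (p3 OR p2))))) = True
    ((p4 AND p5) IMPLIES ((NOT p2 IMPLIES p0) OR p5)) AND ((NOT p0 OR p5) OR (NOT (NOT p0) AND (p3 OR p2))) = False
      (p4 AND p5) IMPLIES ((NOT p2 IMPLIES p0) OR p5) = True
        p4 AND p5 = False
        (NOT p2 IMPLIES p0) OR p5 = True
          NOT p2 IMPLIES p0 = True
            NOT p2 = True
      (NOT p0 OR p5) OR (NOT (NOT p0) AND (p3 OR p2)) = False
        NOT p0 OR p5 = False
          NOT p0 = False
        NOT (NOT p0) AND (p3 OR p2) = False
          NOT (NOT p0) = True
            NOT p0 = False
          p3 OR p2 = False
The formula evaluates to True.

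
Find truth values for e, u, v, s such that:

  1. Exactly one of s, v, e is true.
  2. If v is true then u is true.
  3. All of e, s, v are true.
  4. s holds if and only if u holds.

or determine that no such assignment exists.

Unsatisfiable — no assignment works.

Case e = True:
  (1) with e=T forces s = False.
  Constraint (3) is violated (s=F) — contradiction.
Case e = False:
  Constraint (3) is violated (e=F) — contradiction.
Both cases fail — unsatisfiable.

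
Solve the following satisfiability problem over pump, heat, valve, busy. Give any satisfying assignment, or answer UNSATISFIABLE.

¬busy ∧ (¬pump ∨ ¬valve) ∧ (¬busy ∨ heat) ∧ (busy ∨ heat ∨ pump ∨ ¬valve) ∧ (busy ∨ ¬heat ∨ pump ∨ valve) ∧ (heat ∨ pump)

pump: True, heat: True, valve: False, busy: False

Unit clause (¬busy) forces busy = False.
Set pump = True.
  then (¬pump ∨ ¬valve) forces valve = False.
Set heat = True.
Check each clause:
  (¬busy): ¬busy holds.
  (¬pump ∨ ¬valve): ¬valve holds.
  (¬busy ∨ heat): ¬busy holds.
  (busy ∨ heat ∨ pump ∨ ¬valve): heat holds.
  (busy ∨ ¬heat ∨ pump ∨ valve): pump holds.
  (heat ∨ pump): heat holds.
All clauses satisfied.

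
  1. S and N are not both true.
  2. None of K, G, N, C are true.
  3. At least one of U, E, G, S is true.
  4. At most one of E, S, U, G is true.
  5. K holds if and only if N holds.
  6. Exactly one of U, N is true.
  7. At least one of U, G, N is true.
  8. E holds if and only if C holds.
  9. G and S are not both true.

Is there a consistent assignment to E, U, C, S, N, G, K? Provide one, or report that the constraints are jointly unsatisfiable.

E = False, U = True, C = False, S = False, N = False, G = False, K = False

  (1) S=F, N=F — not both ✓
  (2) {K, G, N, C}: 0 true — none ✓
  (3) {U, E, G, S}: 1 true — at least one ✓
  (4) {E, S, U, G}: 1 true — at most one ✓
  (5) K=F, N=F — same ✓
  (6) {U, N}: 1 true — exactly one ✓
  (7) {U, G, N}: 1 true — at least one ✓
  (8) E=F, C=F — same ✓
  (9) G=F, S=F — not both ✓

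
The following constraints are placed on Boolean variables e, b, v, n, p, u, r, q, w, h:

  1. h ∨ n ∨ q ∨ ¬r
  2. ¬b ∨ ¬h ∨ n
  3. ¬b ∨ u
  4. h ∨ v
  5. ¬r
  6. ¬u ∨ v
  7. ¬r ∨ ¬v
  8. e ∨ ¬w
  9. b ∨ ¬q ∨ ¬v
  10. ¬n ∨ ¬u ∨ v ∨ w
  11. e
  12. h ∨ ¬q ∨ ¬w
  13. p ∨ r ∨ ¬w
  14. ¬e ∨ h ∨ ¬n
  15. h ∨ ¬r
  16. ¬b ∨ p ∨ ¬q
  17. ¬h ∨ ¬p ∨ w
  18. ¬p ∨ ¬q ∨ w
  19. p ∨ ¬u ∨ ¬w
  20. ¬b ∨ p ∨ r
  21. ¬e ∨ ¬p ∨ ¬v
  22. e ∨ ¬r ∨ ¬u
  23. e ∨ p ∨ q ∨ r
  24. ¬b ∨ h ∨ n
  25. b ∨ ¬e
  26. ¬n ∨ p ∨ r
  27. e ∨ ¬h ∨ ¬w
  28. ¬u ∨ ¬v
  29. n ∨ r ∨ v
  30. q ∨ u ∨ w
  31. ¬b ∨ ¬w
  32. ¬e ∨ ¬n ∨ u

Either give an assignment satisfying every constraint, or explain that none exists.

The formula is unsatisfiable.

Case e = True:
  (¬r) forces r = False.
  (b ∨ ¬e) forces b = True.
  (¬b ∨ u) forces u = True.
  (¬u ∨ v) forces v = True.
  Clause (¬u ∨ ¬v) is falsified — contradiction.
Case e = False:
  Clause (e) is falsified — contradiction.
Both cases fail, so the formula is unsatisfiable.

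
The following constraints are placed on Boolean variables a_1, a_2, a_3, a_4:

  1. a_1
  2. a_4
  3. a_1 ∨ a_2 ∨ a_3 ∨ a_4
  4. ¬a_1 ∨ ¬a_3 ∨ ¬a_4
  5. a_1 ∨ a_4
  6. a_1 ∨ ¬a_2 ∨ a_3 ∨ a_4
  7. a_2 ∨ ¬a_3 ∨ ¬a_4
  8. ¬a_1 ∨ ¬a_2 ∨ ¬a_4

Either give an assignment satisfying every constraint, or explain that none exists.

Unit clause (a_1) forces a_1 = True.
Unit clause (a_4) forces a_4 = True.
In (¬a_1 ∨ ¬a_3 ∨ ¬a_4) only ¬a_3 is left, so a_3 = False.
In (¬a_1 ∨ ¬a_2 ∨ ¬a_4) only ¬a_2 is left, so a_2 = False.
Check each clause:
  (a_1): a_1 holds.
  (a_4): a_4 holds.
  (a_1 ∨ a_2 ∨ a_3 ∨ a_4): a_1 holds.
  (¬a_1 ∨ ¬a_3 ∨ ¬a_4): ¬a_3 holds.
  (a_1 ∨ a_4): a_1 holds.
  (a_1 ∨ ¬a_2 ∨ a_3 ∨ a_4): a_1 holds.
  (a_2 ∨ ¬a_3 ∨ ¬a_4): ¬a_3 holds.
  (¬a_1 ∨ ¬a_2 ∨ ¬a_4): ¬a_2 holds.
All clauses satisfied.

a_1 = True, a_2 = False, a_3 = False, a_4 = True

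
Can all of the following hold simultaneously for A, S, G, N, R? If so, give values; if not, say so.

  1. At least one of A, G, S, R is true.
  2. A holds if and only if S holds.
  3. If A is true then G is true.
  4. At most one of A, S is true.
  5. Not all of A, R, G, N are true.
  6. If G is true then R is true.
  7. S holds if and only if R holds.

Unsatisfiable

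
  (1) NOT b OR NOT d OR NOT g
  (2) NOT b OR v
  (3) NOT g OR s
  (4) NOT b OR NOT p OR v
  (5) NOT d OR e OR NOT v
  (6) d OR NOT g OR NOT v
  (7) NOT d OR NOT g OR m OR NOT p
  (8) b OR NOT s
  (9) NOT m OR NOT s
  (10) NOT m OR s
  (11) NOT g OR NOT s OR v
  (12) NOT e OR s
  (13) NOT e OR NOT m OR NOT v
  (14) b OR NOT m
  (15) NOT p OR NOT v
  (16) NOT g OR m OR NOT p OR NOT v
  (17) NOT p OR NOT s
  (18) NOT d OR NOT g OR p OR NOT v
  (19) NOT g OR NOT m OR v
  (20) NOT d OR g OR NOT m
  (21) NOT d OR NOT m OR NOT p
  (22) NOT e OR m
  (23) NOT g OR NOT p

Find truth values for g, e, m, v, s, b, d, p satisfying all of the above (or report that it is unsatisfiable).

Try g = True:
  (NOT g OR s) forces s = True.
  (b OR NOT s) forces b = True.
  (NOT b OR NOT d OR NOT g) forces d = False.
  (NOT b OR v) forces v = True.
  clause (d OR NOT g OR NOT v) is falsified — backtrack.
So g = False.
Try e = True:
  (NOT e OR s) forces s = True.
  (b OR NOT s) forces b = True.
  (NOT b OR v) forces v = True.
  (NOT m OR NOT s) forces m = False.
  clause (NOT e OR m) is falsified — backtrack.
So e = False.
Set m = False.
Set v = False.
  then (NOT b OR v) forces b = False.
  then (b OR NOT s) forces s = False.
Set d = False.
Set p = True.
All clauses satisfied.

g = False; e = False; m = False; v = False; s = False; b = False; d = False; p = True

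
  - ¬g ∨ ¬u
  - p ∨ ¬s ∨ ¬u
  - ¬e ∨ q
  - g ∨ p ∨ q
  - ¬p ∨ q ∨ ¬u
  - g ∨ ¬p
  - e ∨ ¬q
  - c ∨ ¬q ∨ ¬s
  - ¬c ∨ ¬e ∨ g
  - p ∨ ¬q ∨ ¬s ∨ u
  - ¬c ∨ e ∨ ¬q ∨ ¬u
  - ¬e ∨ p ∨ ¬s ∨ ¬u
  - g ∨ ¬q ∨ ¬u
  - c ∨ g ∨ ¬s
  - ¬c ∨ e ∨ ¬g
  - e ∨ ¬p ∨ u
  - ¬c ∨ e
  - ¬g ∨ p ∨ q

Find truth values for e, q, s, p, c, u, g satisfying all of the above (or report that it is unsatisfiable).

Set e = True.
  then (¬e ∨ q) forces q = True.
Set s = True.
  then (c ∨ ¬q ∨ ¬s) forces c = True.
  then (¬c ∨ ¬e ∨ g) forces g = True.
  then (¬g ∨ ¬u) forces u = False.
  then (p ∨ ¬q ∨ ¬s ∨ u) forces p = True.
All clauses satisfied.

e = True; q = True; s = True; p = True; c = True; u = False; g = True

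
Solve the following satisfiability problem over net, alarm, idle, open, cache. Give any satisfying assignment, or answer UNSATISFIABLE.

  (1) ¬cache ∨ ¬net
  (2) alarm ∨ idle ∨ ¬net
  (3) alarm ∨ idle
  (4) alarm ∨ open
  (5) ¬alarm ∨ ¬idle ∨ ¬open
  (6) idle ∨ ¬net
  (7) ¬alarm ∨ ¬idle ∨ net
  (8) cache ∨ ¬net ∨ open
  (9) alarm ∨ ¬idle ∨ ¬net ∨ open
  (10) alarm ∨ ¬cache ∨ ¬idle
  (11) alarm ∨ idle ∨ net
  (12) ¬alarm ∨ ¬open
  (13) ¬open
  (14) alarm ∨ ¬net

net=F; alarm=T; idle=F; open=F; cache=F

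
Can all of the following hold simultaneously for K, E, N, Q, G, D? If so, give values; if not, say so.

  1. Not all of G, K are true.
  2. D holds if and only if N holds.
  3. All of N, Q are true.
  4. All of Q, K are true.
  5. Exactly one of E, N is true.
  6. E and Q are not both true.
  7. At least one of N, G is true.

K = True, E = False, N = True, Q = True, G = False, D = True

  (1) {G, K}: 1/2 true — not all ✓
  (2) D=T, N=T — same ✓
  (3) {N, Q}: all 2 true ✓
  (4) {Q, K}: all 2 true ✓
  (5) {E, N}: 1 true — exactly one ✓
  (6) E=F, Q=T — not both ✓
  (7) {N, G}: 1 true — at least one ✓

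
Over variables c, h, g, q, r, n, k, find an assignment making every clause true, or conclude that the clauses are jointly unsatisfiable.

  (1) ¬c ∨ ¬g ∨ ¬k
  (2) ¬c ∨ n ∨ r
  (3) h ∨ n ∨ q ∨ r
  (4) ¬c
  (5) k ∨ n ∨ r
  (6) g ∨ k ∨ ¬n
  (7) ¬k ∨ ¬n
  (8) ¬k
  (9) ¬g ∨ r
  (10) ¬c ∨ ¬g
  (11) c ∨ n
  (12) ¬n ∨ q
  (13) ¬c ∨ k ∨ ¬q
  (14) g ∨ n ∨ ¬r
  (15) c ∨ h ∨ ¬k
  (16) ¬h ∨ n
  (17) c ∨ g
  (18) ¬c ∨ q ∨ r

c: False, h: False, g: True, q: True, r: True, n: True, k: False

Unit clause (¬c) forces c = False.
Unit clause (¬k) forces k = False.
In (c ∨ n) only n is left, so n = True.
In (¬n ∨ q) only q is left, so q = True.
In (c ∨ g) only g is left, so g = True.
In (¬g ∨ r) only r is left, so r = True.
Set h = False.
All clauses satisfied.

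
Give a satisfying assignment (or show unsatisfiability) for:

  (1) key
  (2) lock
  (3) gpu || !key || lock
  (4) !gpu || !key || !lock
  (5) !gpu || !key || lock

Unit clause (key) forces key = True.
Unit clause (lock) forces lock = True.
In (!gpu || !key || !lock) only !gpu is left, so gpu = False.
All clauses satisfied.

lock: True, gpu: False, key: True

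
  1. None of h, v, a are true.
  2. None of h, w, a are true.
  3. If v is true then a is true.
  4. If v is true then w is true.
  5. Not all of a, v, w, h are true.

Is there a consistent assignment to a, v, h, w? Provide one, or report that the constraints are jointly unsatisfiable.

a=F, v=F, h=F, w=F

  (1) {h, v, a}: 0 true — none ✓
  (2) {h, w, a}: 0 true — none ✓
  (3) v=F ⇒ a: vacuous ✓
  (4) v=F ⇒ w: vacuous ✓
  (5) {a, v, w, h}: 0/4 true — not all ✓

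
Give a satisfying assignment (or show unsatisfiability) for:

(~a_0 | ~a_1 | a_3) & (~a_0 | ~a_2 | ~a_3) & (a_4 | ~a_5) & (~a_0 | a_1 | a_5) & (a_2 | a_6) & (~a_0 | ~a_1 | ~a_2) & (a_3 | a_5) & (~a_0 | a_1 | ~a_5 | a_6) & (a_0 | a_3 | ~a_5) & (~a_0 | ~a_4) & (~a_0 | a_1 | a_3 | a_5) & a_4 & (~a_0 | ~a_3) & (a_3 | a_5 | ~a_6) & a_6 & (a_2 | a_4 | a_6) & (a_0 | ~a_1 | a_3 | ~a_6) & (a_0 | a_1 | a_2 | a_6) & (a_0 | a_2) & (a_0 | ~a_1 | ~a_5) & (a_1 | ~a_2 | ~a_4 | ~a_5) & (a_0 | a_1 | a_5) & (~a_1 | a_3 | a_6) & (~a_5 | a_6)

a_0=F, a_1=T, a_2=T, a_3=T, a_4=T, a_5=F, a_6=T

Unit clause (a_4) forces a_4 = True.
Unit clause (a_6) forces a_6 = True.
In (~a_0 | ~a_4) only ~a_0 is left, so a_0 = False.
In (a_0 | a_2) only a_2 is left, so a_2 = True.
Try a_1 = False:
  (a_1 | ~a_2 | ~a_4 | ~a_5) forces a_5 = False.
  clause (a_0 | a_1 | a_5) is falsified — backtrack.
So a_1 = True.
  then (a_0 | ~a_1 | a_3 | ~a_6) forces a_3 = True.
  then (a_0 | ~a_1 | ~a_5) forces a_5 = False.
All clauses satisfied.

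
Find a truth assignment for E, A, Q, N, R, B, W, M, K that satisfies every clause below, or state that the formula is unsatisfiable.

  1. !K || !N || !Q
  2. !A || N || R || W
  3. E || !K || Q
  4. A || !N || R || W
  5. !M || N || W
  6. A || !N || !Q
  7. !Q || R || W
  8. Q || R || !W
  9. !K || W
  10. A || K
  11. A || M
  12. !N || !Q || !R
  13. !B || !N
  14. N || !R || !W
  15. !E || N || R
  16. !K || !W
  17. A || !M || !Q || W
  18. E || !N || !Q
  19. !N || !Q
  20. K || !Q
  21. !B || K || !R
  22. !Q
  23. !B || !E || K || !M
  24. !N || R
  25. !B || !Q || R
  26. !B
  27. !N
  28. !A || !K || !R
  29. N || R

Unit clause (!Q) forces Q = False.
Unit clause (!B) forces B = False.
Unit clause (!N) forces N = False.
In (N || R) only R is left, so R = True.
In (N || !R || !W) only !W is left, so W = False.
In (!M || N || W) only !M is left, so M = False.
In (!K || W) only !K is left, so K = False.
In (A || K) only A is left, so A = True.
Set E = False.
All clauses satisfied.

E = False, A = True, Q = False, N = False, R = True, B = False, W = False, M = False, K = False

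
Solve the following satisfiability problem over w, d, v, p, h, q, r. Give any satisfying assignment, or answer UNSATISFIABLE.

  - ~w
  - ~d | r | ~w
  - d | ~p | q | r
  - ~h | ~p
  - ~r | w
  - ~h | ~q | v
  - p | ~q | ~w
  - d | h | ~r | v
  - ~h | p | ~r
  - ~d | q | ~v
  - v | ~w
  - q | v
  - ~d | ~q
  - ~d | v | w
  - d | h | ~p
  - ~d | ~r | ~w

w = False; d = False; v = True; p = False; h = True; q = True; r = False

Unit clause (~w) forces w = False.
In (~r | w) only ~r is left, so r = False.
Try d = True:
  (~d | ~q) forces q = False.
  (~d | q | ~v) forces v = False.
  clause (q | v) is falsified — backtrack.
So d = False.
Set v = True.
Set p = False.
Set h = True.
Set q = True.
All clauses satisfied.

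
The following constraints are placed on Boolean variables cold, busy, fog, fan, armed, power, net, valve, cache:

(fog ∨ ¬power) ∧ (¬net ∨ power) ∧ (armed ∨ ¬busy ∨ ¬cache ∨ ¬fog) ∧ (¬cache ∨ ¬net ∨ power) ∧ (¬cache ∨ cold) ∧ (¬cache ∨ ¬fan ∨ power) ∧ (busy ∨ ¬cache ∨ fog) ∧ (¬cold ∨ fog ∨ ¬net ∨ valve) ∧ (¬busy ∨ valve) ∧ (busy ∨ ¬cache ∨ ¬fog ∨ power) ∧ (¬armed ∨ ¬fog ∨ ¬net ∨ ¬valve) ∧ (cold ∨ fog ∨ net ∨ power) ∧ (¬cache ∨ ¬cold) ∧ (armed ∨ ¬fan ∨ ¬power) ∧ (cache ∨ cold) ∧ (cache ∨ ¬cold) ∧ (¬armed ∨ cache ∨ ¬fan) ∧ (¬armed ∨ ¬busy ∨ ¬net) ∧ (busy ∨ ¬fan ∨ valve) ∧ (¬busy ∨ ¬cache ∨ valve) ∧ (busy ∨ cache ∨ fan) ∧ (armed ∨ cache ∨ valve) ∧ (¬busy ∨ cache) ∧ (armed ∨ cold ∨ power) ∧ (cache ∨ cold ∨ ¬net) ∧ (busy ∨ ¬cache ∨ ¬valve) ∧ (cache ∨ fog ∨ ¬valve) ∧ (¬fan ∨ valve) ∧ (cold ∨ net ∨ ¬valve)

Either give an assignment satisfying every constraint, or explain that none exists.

Case cold = True:
  (¬cache ∨ ¬cold) forces cache = False.
  Clause (cache ∨ ¬cold) is falsified — contradiction.
Case cold = False:
  (¬cache ∨ cold) forces cache = False.
  Clause (cache ∨ cold) is falsified — contradiction.
Both cases fail, so the formula is unsatisfiable.

No satisfying assignment exists.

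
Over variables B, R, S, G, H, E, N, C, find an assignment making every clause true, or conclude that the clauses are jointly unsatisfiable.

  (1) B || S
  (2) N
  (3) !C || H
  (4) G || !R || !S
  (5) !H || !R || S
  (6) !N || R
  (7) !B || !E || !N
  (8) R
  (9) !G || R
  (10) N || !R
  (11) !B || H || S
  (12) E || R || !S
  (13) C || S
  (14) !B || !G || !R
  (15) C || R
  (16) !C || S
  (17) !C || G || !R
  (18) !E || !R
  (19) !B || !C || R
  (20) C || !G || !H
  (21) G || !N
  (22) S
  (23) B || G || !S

B = False, R = True, S = True, G = True, H = False, E = False, N = True, C = False

Unit clause (N) forces N = True.
In (!N || R) only R is left, so R = True.
In (!E || !R) only !E is left, so E = False.
In (G || !N) only G is left, so G = True.
Unit clause (S) forces S = True.
In (!B || !G || !R) only !B is left, so B = False.
Set H = False.
  then (!C || H) forces C = False.
All clauses satisfied.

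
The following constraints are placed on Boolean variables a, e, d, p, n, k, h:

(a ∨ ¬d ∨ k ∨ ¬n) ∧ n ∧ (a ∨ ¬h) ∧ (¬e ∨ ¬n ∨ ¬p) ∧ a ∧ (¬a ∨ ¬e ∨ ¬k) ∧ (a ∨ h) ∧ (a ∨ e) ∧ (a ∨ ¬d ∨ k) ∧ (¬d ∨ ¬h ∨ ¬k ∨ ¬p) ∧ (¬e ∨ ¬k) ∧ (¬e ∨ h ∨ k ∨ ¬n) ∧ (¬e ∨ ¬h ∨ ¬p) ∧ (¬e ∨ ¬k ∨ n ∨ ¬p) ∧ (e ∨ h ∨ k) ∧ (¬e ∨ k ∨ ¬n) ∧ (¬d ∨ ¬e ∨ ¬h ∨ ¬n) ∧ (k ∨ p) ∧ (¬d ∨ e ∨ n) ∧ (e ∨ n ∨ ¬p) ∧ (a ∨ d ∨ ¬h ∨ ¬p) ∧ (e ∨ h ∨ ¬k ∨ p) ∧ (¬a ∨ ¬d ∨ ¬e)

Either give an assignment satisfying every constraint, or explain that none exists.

Unit clause (n) forces n = True.
Unit clause (a) forces a = True.
Try e = True:
  (¬e ∨ ¬n ∨ ¬p) forces p = False.
  (¬a ∨ ¬e ∨ ¬k) forces k = False.
  clause (¬e ∨ k ∨ ¬n) is falsified — backtrack.
So e = False.
Set d = False.
Set p = True.
Set k = False.
  then (e ∨ h ∨ k) forces h = True.
All clauses satisfied.

a: True, e: False, d: False, p: True, n: True, k: False, h: True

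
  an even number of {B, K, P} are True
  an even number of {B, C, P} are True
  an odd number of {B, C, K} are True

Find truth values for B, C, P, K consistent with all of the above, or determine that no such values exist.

B=T, C=F, P=T, K=F

{B, K, P}: 2 true → even ✓
{B, C, P}: 2 true → even ✓
{B, C, K}: 1 true → odd ✓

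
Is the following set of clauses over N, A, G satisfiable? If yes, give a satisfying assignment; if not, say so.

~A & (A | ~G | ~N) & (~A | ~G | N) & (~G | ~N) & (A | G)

N = False, A = False, G = True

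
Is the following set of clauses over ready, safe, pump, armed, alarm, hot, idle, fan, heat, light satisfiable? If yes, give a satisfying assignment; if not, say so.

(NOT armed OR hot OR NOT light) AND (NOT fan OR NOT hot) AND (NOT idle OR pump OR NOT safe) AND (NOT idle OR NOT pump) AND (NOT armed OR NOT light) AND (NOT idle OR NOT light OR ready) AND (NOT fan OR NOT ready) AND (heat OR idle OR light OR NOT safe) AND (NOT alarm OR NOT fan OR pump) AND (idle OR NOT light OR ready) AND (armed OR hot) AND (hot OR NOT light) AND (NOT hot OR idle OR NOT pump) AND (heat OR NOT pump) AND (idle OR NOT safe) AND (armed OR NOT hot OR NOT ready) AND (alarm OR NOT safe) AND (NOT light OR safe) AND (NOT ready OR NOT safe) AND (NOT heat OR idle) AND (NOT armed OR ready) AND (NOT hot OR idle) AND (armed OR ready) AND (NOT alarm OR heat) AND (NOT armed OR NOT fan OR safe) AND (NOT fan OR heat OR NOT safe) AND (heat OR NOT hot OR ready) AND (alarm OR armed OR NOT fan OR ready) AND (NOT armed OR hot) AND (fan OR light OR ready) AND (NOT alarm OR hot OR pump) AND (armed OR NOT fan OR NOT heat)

ready=T; safe=F; pump=F; armed=T; alarm=T; hot=T; idle=T; fan=F; heat=T; light=F

Try ready = False:
  (NOT armed OR ready) forces armed = False.
  clause (armed OR ready) is falsified — backtrack.
So ready = True.
  then (NOT fan OR NOT ready) forces fan = False.
  then (NOT ready OR NOT safe) forces safe = False.
  then (NOT light OR safe) forces light = False.
Set pump = False.
Try armed = False:
  (armed OR hot) forces hot = True.
  clause (armed OR NOT hot OR NOT ready) is falsified — backtrack.
So armed = True.
  then (NOT armed OR hot) forces hot = True.
  then (NOT hot OR idle) forces idle = True.
Set alarm = True.
  then (NOT alarm OR heat) forces heat = True.
All clauses satisfied.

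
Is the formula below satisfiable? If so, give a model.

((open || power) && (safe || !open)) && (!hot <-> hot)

Unsatisfiable

The conjunct !hot <-> hot is unsatisfiable on its own:
  hot=F: evaluates to False.
  hot=T: evaluates to False.
So the whole conjunction is unsatisfiable.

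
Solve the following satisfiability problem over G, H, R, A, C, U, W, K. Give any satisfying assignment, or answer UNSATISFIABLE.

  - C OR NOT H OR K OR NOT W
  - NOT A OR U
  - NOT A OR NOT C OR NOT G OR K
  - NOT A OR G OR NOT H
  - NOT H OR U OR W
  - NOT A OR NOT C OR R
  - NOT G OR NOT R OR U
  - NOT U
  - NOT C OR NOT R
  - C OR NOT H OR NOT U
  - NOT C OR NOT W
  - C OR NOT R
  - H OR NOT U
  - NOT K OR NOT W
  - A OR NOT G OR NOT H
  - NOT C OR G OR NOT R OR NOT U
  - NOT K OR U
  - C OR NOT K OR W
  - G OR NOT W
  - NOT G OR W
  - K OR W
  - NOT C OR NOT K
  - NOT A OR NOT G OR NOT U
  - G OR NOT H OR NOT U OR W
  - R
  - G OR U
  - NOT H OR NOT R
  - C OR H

UNSATISFIABLE

Case R = True:
  (NOT U) forces U = False.
  (NOT A OR U) forces A = False.
  (NOT G OR NOT R OR U) forces G = False.
  Clause (G OR U) is falsified — contradiction.
Case R = False:
  Clause (R) is falsified — contradiction.
Both cases fail, so the formula is unsatisfiable.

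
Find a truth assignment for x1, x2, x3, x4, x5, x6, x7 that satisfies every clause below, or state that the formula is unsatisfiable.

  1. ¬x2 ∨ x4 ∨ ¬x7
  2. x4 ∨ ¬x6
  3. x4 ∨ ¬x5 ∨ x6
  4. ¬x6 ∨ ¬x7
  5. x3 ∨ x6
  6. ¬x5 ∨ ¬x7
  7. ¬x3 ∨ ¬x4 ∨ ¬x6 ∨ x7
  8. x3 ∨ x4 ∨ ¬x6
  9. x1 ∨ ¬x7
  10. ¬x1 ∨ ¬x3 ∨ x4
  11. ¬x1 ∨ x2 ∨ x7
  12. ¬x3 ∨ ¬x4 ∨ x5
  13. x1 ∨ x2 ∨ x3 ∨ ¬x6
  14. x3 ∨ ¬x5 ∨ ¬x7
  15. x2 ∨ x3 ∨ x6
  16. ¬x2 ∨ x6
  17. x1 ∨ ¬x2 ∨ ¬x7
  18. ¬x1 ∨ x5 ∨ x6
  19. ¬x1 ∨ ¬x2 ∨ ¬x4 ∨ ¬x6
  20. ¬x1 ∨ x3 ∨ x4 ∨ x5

x1: False, x2: True, x3: False, x4: True, x5: True, x6: True, x7: False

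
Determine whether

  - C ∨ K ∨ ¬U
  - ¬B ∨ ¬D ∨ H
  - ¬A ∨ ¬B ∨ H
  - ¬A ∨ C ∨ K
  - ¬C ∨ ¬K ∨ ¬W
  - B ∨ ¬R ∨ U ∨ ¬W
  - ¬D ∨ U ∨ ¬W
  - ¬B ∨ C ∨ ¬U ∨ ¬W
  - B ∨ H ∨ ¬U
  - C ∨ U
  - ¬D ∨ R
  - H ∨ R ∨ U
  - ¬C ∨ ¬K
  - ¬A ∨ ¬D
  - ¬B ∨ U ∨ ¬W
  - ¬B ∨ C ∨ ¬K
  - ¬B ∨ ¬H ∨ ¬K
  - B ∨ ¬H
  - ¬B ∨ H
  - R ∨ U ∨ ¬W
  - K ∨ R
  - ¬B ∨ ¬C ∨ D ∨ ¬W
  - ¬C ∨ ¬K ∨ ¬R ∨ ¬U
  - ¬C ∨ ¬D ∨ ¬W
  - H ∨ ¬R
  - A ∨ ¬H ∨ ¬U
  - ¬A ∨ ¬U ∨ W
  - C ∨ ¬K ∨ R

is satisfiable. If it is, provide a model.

C: True, B: True, U: False, D: False, A: False, H: True, R: True, K: False, W: False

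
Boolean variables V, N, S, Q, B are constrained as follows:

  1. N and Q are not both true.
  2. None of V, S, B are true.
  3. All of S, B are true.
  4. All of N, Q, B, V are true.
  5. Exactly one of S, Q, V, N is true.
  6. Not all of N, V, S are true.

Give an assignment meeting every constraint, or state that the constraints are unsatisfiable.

Case V = True:
  Constraint (2) is violated (V=T) — contradiction.
Case V = False:
  Constraint (4) is violated (V=F) — contradiction.
Both cases fail — unsatisfiable.

Unsatisfiable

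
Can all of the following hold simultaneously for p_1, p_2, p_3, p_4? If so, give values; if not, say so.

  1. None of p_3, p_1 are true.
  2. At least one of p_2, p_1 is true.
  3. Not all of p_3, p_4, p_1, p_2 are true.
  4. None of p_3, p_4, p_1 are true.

p_1=F; p_2=T; p_3=F; p_4=F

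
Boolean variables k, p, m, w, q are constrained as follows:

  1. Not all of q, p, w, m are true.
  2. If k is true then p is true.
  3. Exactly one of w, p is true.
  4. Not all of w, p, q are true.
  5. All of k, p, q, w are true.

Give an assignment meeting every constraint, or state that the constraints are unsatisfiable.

UNSATISFIABLE

Case p = True:
  (3) with p=T forces w = False.
  Constraint (5) is violated (w=F) — contradiction.
Case p = False:
  Constraint (5) is violated (p=F) — contradiction.
Both cases fail — unsatisfiable.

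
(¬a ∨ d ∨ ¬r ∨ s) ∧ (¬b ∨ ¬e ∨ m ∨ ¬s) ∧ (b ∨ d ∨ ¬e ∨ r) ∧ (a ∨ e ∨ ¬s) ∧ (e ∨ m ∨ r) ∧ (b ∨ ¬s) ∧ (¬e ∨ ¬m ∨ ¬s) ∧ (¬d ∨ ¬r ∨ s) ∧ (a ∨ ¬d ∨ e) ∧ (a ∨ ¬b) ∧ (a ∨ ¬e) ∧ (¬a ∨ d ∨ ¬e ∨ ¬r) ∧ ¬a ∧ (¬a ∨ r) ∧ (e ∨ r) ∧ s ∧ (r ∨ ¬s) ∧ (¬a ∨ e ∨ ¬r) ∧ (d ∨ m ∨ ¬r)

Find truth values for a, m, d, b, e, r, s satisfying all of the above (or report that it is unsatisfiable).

Case a = True:
  Clause (¬a) is falsified — contradiction.
Case a = False:
  (a ∨ ¬b) forces b = False.
  (b ∨ ¬s) forces s = False.
  Clause (s) is falsified — contradiction.
Both cases fail, so the formula is unsatisfiable.

Unsatisfiable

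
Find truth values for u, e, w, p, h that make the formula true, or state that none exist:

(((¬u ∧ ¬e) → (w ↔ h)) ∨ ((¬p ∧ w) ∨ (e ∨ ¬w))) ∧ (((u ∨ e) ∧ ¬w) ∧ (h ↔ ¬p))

u = True; e = False; w = False; p = True; h = False

  ((¬u ∧ ¬e) → (w ↔ h)) ∨ ((¬p ∧ w) ∨ (e ∨ ¬w)) = True
    (¬u ∧ ¬e) → (w ↔ h) = True
      ¬u ∧ ¬e = False
        ¬u = False
        ¬e = True
      w ↔ h = True
    (¬p ∧ w) ∨ (e ∨ ¬w) = True
      ¬p ∧ w = False
        ¬p = False
      e ∨ ¬w = True
        ¬w = True
  ((u ∨ e) ∧ ¬w) ∧ (h ↔ ¬p) = True
    (u ∨ e) ∧ ¬w = True
      u ∨ e = True
      ¬w = True
    h ↔ ¬p = True
      ¬p = False
Both conjuncts True, so the formula holds.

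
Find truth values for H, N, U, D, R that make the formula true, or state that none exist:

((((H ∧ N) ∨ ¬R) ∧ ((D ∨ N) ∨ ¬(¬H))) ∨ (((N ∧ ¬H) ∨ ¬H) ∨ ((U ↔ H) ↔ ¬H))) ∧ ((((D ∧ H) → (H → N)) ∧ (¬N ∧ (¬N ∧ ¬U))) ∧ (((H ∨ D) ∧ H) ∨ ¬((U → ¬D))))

H: True, N: False, U: False, D: False, R: True

  (((H ∧ N) ∨ ¬R) ∧ ((D ∨ N) ∨ ¬(¬H))) ∨ (((N ∧ ¬H) ∨ ¬H) ∨ ((U ↔ H) ↔ ¬H)) = True
    ((H ∧ N) ∨ ¬R) ∧ ((D ∨ N) ∨ ¬(¬H)) = False
      (H ∧ N) ∨ ¬R = False
        H ∧ N = False
        ¬R = False
      (D ∨ N) ∨ ¬(¬H) = True
        D ∨ N = False
        ¬(¬H) = True
          ¬H = False
    ((N ∧ ¬H) ∨ ¬H) ∨ ((U ↔ H) ↔ ¬H) = True
      (N ∧ ¬H) ∨ ¬H = False
        N ∧ ¬H = False
          ¬H = False
        ¬H = False
      (U ↔ H) ↔ ¬H = True
        U ↔ H = False
        ¬H = False
  (((D ∧ H) → (H → N)) ∧ (¬N ∧ (¬N ∧ ¬U))) ∧ (((H ∨ D) ∧ H) ∨ ¬((U → ¬D))) = True
    ((D ∧ H) → (H → N)) ∧ (¬N ∧ (¬N ∧ ¬U)) = True
      (D ∧ H) → (H → N) = True
        D ∧ H = False
        H → N = False
      ¬N ∧ (¬N ∧ ¬U) = True
        ¬N = True
        ¬N ∧ ¬U = True
          ¬N = True
          ¬U = True
    ((H ∨ D) ∧ H) ∨ ¬((U → ¬D)) = True
      (H ∨ D) ∧ H = True
        H ∨ D = True
      ¬((U → ¬D)) = False
        U → ¬D = True
          ¬D = True
Both conjuncts True, so the formula holds.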